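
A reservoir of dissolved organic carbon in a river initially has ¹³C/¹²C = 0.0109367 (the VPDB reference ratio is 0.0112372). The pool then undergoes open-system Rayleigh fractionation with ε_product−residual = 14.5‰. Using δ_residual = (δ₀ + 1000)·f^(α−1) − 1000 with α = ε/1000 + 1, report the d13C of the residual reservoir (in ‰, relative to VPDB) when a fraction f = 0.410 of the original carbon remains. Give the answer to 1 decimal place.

-39.2‰

δ₀ = (0.0109367/0.0112372 − 1)×1000 = (0.973258 − 1)×1000 = -26.742‰
α − 1 = ε/1000 = 0.0145
f^(α−1) = 0.410^(0.0145) = 0.987155
δ_res = (-26.742 + 1000) × 0.987155 − 1000 = 960.757 − 1000 = -39.24‰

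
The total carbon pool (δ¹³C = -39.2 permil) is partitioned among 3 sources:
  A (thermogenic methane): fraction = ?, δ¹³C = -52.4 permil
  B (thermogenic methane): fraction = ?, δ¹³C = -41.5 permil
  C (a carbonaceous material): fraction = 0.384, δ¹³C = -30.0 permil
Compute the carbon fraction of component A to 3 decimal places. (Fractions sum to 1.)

Let f_A and f_B be the unknown fractions; fractions sum to 1 so f_A + f_B = 0.616.
Mass balance: Σ fᵢ·δᵢ = δ_bulk ⇒ f_A·(-52.4) + f_B·(-41.5) = -39.2 − (-11.520) = -27.680
Substitute f_B = 0.616 − f_A:
f_A·(-52.4 − -41.5) = -27.680 − 0.616×(-41.5) = -2.116
f_A = -2.116 / -10.9 = 0.1941

0.194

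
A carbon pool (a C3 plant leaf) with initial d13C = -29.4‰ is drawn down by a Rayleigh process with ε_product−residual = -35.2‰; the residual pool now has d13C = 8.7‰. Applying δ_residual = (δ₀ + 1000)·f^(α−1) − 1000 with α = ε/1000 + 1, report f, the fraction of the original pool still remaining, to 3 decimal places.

α − 1 = ε/1000 = -0.0352
(δ_res + 1000)/(δ₀ + 1000) = (8.7 + 1000)/(-29.4 + 1000) = 1008.7/970.6 = 1.039254
f = 1.039254^(1/-0.0352) = exp(ln(1.039254)/-0.0352) = exp(0.03850/-0.0352)
f = exp(-1.0938) = 0.3349

0.335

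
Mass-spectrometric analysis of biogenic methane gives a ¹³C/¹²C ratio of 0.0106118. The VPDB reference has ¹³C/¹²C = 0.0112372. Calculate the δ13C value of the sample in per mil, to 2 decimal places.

δ13C = (R_sample / R_standard − 1) × 1000
R_sample / R_standard = 0.0106118 / 0.0112372 = 0.944346
δ13C = (0.944346 − 1) × 1000 = -55.654 per mil

-55.65 per mil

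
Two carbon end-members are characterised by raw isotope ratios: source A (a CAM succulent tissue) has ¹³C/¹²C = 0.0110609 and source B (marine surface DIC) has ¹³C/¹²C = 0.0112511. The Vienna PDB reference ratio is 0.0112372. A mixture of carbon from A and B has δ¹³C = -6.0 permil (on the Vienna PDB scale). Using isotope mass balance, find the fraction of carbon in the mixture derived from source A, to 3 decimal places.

0.428

δ_A = (0.0110609/0.0112372 − 1)×1000 = (0.984311 − 1)×1000 = -15.689 permil
δ_B = (0.0112511/0.0112372 − 1)×1000 = (1.001237 − 1)×1000 = 1.237 permil
f_A = (δ_mix − δ_B)/(δ_A − δ_B) = (-6.0 − (1.237))/(-15.689 − (1.237))
f_A = -7.237 / -16.926 = 0.4276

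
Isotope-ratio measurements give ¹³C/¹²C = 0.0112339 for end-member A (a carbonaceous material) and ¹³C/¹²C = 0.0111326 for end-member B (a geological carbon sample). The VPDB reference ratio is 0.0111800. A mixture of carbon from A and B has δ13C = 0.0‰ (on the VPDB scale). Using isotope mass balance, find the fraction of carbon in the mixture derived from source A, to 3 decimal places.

0.468

δ_A = (0.0112339/0.0111800 − 1)×1000 = (1.004821 − 1)×1000 = 4.821‰
δ_B = (0.0111326/0.0111800 − 1)×1000 = (0.995760 − 1)×1000 = -4.240‰
f_A = (δ_mix − δ_B)/(δ_A − δ_B) = (0.0 − (-4.240))/(4.821 − (-4.240))
f_A = 4.240 / 9.061 = 0.4679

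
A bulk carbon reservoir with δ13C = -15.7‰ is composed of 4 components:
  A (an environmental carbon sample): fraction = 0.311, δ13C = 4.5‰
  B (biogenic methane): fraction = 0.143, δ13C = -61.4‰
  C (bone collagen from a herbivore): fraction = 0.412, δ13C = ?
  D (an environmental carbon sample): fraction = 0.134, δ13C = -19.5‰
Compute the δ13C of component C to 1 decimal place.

Isotope mass balance: δ_bulk = Σ fᵢ·δᵢ.
-15.7 = 0.311×(4.5) + 0.143×(-61.4) + 0.412×δ_C + 0.134×(-19.5)
0.412·δ_C = -15.7 − (-9.994) = -5.706
δ_C = -5.706 / 0.412 = -13.85‰

-13.9‰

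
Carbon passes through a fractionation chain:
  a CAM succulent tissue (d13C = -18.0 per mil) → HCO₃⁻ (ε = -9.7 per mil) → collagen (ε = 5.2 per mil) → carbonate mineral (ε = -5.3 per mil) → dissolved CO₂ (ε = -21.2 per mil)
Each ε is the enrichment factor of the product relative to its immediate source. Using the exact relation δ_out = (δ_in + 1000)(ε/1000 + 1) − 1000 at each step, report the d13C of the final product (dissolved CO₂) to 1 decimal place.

step 1: δ = (-18.00 + 1000)·(-9.7/1000 + 1) − 1000 = -27.53 per mil
step 2: δ = (-27.53 + 1000)·(5.2/1000 + 1) − 1000 = -22.47 per mil
step 3: δ = (-22.47 + 1000)·(-5.3/1000 + 1) − 1000 = -27.65 per mil
step 4: δ = (-27.65 + 1000)·(-21.2/1000 + 1) − 1000 = -48.26 per mil

-48.3 per mil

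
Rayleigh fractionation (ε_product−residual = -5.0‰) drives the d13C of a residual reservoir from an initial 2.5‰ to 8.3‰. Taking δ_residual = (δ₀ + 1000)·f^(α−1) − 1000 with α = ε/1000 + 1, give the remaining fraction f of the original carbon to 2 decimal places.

α − 1 = ε/1000 = -0.0050
(δ_res + 1000)/(δ₀ + 1000) = (8.3 + 1000)/(2.5 + 1000) = 1008.3/1002.5 = 1.005786
f = 1.005786^(1/-0.0050) = exp(ln(1.005786)/-0.0050) = exp(0.00577/-0.0050)
f = exp(-1.1538) = 0.3154

0.32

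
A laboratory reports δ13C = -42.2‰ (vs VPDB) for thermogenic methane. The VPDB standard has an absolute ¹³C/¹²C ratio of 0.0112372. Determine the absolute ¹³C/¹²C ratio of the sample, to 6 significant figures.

0.0107630

R_sample = R_standard × (δ13C/1000 + 1)
R_sample = 0.0112372 × (-42.2/1000 + 1) = 0.0112372 × 0.957800
R_sample = 0.0107630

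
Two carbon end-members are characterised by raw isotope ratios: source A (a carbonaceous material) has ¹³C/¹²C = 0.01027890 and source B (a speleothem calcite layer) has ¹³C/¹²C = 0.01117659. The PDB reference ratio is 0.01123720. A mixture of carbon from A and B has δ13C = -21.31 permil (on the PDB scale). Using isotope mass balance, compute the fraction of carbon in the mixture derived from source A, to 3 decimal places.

0.199

δ_A = (0.01027890/0.01123720 − 1)×1000 = (0.914721 − 1)×1000 = -85.279 permil
δ_B = (0.01117659/0.01123720 − 1)×1000 = (0.994606 − 1)×1000 = -5.394 permil
f_A = (δ_mix − δ_B)/(δ_A − δ_B) = (-21.31 − (-5.394))/(-85.279 − (-5.394))
f_A = -15.916 / -79.886 = 0.1992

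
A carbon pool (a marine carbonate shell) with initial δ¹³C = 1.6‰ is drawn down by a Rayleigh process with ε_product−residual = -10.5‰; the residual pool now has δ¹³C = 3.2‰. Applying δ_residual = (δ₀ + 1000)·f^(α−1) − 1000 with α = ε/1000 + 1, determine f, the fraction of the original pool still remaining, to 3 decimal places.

α − 1 = ε/1000 = -0.0105
(δ_res + 1000)/(δ₀ + 1000) = (3.2 + 1000)/(1.6 + 1000) = 1003.2/1001.6 = 1.001597
f = 1.001597^(1/-0.0105) = exp(ln(1.001597)/-0.0105) = exp(0.00160/-0.0105)
f = exp(-0.1520) = 0.8590

0.859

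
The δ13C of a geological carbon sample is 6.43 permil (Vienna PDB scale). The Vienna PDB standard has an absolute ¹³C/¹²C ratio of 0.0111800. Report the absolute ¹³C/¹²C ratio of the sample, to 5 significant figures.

R_sample = R_standard × (δ13C/1000 + 1)
R_sample = 0.0111800 × (6.43/1000 + 1) = 0.0111800 × 1.006430
R_sample = 0.0112519

0.011252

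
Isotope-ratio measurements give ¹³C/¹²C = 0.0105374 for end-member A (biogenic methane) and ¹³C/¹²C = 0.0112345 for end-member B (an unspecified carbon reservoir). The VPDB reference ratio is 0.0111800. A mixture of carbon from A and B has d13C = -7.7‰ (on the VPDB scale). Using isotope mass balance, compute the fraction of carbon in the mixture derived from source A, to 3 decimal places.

0.202

δ_A = (0.0105374/0.0111800 − 1)×1000 = (0.942522 − 1)×1000 = -57.478‰
δ_B = (0.0112345/0.0111800 − 1)×1000 = (1.004875 − 1)×1000 = 4.875‰
f_A = (δ_mix − δ_B)/(δ_A − δ_B) = (-7.7 − (4.875))/(-57.478 − (4.875))
f_A = -12.575 / -62.352 = 0.2017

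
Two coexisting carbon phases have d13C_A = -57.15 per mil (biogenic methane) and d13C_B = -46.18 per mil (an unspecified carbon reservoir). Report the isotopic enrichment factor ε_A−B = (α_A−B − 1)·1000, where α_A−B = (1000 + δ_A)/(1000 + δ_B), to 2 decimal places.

-11.50 per mil

α_A−B = (1000 + -57.15) / (1000 + -46.18) = 942.85 / 953.82 = 0.988499
ε_A−B = (0.988499 − 1) × 1000 = -11.501 per mil
(The approximation ε ≈ δ_A − δ_B would give -10.97 per mil.)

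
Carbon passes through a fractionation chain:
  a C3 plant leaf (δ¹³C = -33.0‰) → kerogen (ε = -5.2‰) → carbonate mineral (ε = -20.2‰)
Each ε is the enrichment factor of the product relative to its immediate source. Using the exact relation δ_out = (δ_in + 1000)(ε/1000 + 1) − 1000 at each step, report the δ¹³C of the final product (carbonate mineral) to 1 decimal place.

step 1: δ = (-33.00 + 1000)·(-5.2/1000 + 1) − 1000 = -38.03‰
step 2: δ = (-38.03 + 1000)·(-20.2/1000 + 1) − 1000 = -57.46‰

-57.5‰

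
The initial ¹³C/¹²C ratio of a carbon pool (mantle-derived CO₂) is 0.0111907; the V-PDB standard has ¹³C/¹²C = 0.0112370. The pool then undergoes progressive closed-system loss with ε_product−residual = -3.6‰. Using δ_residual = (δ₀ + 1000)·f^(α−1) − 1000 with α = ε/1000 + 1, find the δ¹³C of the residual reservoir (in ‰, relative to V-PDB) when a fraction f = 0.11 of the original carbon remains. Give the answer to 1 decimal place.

δ₀ = (0.0111907/0.0112370 − 1)×1000 = (0.995880 − 1)×1000 = -4.120‰
α − 1 = ε/1000 = -0.0036
f^(α−1) = 0.11^(-0.0036) = 1.007978
δ_res = (-4.120 + 1000) × 1.007978 − 1000 = 1003.825 − 1000 = 3.82‰

3.8‰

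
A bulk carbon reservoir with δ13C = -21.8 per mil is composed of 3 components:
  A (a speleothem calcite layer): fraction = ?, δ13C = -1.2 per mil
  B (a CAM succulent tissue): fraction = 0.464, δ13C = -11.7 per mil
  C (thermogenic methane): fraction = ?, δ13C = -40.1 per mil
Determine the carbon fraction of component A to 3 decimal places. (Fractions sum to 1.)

0.132

Let f_A and f_C be the unknown fractions; fractions sum to 1 so f_A + f_C = 0.536.
Mass balance: Σ fᵢ·δᵢ = δ_bulk ⇒ f_A·(-1.2) + f_C·(-40.1) = -21.8 − (-5.429) = -16.371
Substitute f_C = 0.536 − f_A:
f_A·(-1.2 − -40.1) = -16.371 − 0.536×(-40.1) = 5.122
f_A = 5.122 / 38.9 = 0.1317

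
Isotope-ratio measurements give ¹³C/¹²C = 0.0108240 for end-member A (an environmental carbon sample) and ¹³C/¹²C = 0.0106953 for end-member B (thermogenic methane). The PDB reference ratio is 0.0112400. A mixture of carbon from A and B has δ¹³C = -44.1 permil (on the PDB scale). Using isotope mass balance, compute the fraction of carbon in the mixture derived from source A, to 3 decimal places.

0.381

δ_A = (0.0108240/0.0112400 − 1)×1000 = (0.962989 − 1)×1000 = -37.011 permil
δ_B = (0.0106953/0.0112400 − 1)×1000 = (0.951539 − 1)×1000 = -48.461 permil
f_A = (δ_mix − δ_B)/(δ_A − δ_B) = (-44.1 − (-48.461))/(-37.011 − (-48.461))
f_A = 4.361 / 11.450 = 0.3809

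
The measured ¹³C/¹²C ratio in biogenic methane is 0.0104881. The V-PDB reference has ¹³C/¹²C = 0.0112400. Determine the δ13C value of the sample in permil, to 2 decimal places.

-66.90 permil

δ13C = (R_sample / R_standard − 1) × 1000
R_sample / R_standard = 0.0104881 / 0.0112400 = 0.933105
δ13C = (0.933105 − 1) × 1000 = -66.895 permil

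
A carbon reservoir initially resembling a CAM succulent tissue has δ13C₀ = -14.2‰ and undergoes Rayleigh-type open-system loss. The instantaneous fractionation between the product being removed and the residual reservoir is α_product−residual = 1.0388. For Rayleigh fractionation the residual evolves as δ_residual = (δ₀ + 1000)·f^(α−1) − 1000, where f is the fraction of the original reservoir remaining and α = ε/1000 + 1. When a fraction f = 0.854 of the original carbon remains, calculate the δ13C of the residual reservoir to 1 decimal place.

Rayleigh residual: δ_res = (δ₀ + 1000)·f^(α−1) − 1000
α − 1 = 0.03880
f^(α−1) = 0.854^(0.03880) = 0.993895
δ_res = (-14.2 + 1000) × 0.993895 − 1000 = 979.782 − 1000 = -20.22‰

-20.2‰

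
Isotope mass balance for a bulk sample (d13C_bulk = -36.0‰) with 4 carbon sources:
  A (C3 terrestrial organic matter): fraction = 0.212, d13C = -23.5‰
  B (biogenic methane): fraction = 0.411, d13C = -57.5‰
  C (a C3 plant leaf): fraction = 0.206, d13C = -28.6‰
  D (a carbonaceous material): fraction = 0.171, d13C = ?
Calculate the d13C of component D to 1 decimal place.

Isotope mass balance: δ_bulk = Σ fᵢ·δᵢ.
-36.0 = 0.212×(-23.5) + 0.411×(-57.5) + 0.206×(-28.6) + 0.171×δ_D
0.171·δ_D = -36.0 − (-34.506) = -1.494
δ_D = -1.494 / 0.171 = -8.74‰

-8.7‰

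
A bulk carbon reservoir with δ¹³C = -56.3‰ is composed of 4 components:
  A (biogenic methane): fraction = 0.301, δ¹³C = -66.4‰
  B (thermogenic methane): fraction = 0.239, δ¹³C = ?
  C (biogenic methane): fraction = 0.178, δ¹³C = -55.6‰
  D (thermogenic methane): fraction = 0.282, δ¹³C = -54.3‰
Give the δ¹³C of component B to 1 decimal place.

Isotope mass balance: δ_bulk = Σ fᵢ·δᵢ.
-56.3 = 0.301×(-66.4) + 0.239×δ_B + 0.178×(-55.6) + 0.282×(-54.3)
0.239·δ_B = -56.3 − (-45.196) = -11.104
δ_B = -11.104 / 0.239 = -46.46‰

-46.5‰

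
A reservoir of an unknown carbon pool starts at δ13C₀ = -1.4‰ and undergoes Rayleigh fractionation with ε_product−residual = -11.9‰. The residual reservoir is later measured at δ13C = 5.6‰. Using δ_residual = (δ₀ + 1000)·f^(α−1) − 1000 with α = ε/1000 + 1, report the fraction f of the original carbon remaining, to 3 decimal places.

α − 1 = ε/1000 = -0.0119
(δ_res + 1000)/(δ₀ + 1000) = (5.6 + 1000)/(-1.4 + 1000) = 1005.6/998.6 = 1.007010
f = 1.007010^(1/-0.0119) = exp(ln(1.007010)/-0.0119) = exp(0.00699/-0.0119)
f = exp(-0.5870) = 0.5560

0.556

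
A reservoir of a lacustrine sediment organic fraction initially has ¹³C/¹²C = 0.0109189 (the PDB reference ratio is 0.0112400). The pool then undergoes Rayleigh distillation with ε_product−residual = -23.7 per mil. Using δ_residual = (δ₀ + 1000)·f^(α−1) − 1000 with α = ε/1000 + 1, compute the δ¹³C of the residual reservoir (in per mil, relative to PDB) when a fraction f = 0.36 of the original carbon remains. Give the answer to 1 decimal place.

-4.8 per mil

δ₀ = (0.0109189/0.0112400 − 1)×1000 = (0.971432 − 1)×1000 = -28.568 per mil
α − 1 = ε/1000 = -0.0237
f^(α−1) = 0.36^(-0.0237) = 1.024509
δ_res = (-28.568 + 1000) × 1.024509 − 1000 = 995.241 − 1000 = -4.76 per mil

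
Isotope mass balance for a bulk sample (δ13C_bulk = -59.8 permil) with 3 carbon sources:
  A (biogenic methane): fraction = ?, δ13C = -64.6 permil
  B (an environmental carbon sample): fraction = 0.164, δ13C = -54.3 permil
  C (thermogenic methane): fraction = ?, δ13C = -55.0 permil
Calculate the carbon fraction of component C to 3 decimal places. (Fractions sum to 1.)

0.324

Let f_C and f_A be the unknown fractions; fractions sum to 1 so f_C + f_A = 0.836.
Mass balance: Σ fᵢ·δᵢ = δ_bulk ⇒ f_C·(-55.0) + f_A·(-64.6) = -59.8 − (-8.905) = -50.895
Substitute f_A = 0.836 − f_C:
f_C·(-55.0 − -64.6) = -50.895 − 0.836×(-64.6) = 3.111
f_C = 3.111 / 9.6 = 0.3240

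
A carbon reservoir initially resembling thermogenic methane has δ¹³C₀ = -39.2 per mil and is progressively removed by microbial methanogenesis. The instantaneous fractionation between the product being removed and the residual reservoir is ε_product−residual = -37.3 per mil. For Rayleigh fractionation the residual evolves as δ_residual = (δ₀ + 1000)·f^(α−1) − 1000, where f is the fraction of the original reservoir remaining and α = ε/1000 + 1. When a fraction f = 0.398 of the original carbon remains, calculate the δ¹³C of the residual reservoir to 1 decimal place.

Rayleigh residual: δ_res = (δ₀ + 1000)·f^(α−1) − 1000
α = ε/1000 + 1 = 0.96270, so α − 1 = -0.03730
f^(α−1) = 0.398^(-0.03730) = 1.034962
δ_res = (-39.2 + 1000) × 1.034962 − 1000 = 994.391 − 1000 = -5.61 per mil

-5.6 per mil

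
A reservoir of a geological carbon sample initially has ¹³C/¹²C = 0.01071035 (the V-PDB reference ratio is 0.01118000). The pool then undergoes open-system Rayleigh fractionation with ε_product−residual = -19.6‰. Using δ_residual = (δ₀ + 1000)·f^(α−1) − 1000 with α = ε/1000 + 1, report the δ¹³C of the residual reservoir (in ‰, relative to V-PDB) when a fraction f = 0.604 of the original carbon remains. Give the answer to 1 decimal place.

δ₀ = (0.01071035/0.01118000 − 1)×1000 = (0.957992 − 1)×1000 = -42.008‰
α − 1 = ε/1000 = -0.0196
f^(α−1) = 0.604^(-0.0196) = 1.009931
δ_res = (-42.008 + 1000) × 1.009931 − 1000 = 967.506 − 1000 = -32.49‰

-32.5‰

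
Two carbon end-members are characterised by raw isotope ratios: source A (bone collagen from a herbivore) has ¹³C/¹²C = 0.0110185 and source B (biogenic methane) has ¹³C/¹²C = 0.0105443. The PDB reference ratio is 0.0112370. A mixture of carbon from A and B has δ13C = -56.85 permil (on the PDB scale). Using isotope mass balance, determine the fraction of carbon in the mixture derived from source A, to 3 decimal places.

δ_A = (0.0110185/0.0112370 − 1)×1000 = (0.980555 − 1)×1000 = -19.445 permil
δ_B = (0.0105443/0.0112370 − 1)×1000 = (0.938355 − 1)×1000 = -61.645 permil
f_A = (δ_mix − δ_B)/(δ_A − δ_B) = (-56.85 − (-61.645))/(-19.445 − (-61.645))
f_A = 4.795 / 42.200 = 0.1136

0.114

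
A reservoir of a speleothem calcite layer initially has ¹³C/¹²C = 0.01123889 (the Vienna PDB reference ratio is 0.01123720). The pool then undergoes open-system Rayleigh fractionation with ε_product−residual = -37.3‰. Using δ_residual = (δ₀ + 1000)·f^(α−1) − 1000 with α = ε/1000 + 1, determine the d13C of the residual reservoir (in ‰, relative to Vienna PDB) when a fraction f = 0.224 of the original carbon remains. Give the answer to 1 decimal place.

δ₀ = (0.01123889/0.01123720 − 1)×1000 = (1.000150 − 1)×1000 = 0.150‰
α − 1 = ε/1000 = -0.0373
f^(α−1) = 0.224^(-0.0373) = 1.057391
δ_res = (0.150 + 1000) × 1.057391 − 1000 = 1057.550 − 1000 = 57.55‰

57.6‰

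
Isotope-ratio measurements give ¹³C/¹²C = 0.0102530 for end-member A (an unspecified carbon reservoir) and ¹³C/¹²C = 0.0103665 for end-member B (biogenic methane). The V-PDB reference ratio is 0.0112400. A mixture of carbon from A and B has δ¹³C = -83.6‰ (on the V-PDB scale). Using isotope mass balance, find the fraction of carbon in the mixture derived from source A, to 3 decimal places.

δ_A = (0.0102530/0.0112400 − 1)×1000 = (0.912189 − 1)×1000 = -87.811‰
δ_B = (0.0103665/0.0112400 − 1)×1000 = (0.922286 − 1)×1000 = -77.714‰
f_A = (δ_mix − δ_B)/(δ_A − δ_B) = (-83.6 − (-77.714))/(-87.811 − (-77.714))
f_A = -5.886 / -10.098 = 0.5829

0.583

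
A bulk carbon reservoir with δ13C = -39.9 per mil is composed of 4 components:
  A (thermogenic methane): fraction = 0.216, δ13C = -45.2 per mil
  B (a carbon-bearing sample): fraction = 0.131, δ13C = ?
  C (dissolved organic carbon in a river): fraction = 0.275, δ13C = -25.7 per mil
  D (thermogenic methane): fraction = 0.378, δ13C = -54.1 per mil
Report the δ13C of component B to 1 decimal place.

-20.0 per mil

Isotope mass balance: δ_bulk = Σ fᵢ·δᵢ.
-39.9 = 0.216×(-45.2) + 0.131×δ_B + 0.275×(-25.7) + 0.378×(-54.1)
0.131·δ_B = -39.9 − (-37.281) = -2.619
δ_B = -2.619 / 0.131 = -20.00 per mil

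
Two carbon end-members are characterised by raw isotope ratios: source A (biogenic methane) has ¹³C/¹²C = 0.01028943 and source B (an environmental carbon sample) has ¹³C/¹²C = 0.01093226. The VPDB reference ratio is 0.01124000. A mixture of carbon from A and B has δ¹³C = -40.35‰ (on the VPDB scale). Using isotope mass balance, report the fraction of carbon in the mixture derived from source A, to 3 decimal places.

0.227

δ_A = (0.01028943/0.01124000 − 1)×1000 = (0.915430 − 1)×1000 = -84.570‰
δ_B = (0.01093226/0.01124000 − 1)×1000 = (0.972621 − 1)×1000 = -27.379‰
f_A = (δ_mix − δ_B)/(δ_A − δ_B) = (-40.35 − (-27.379))/(-84.570 − (-27.379))
f_A = -12.971 / -57.191 = 0.2268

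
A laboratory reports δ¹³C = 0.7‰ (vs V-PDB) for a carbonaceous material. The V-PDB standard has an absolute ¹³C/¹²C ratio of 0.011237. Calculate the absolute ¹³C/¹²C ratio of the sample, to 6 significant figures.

R_sample = R_standard × (δ¹³C/1000 + 1)
R_sample = 0.011237 × (0.7/1000 + 1) = 0.011237 × 1.000700
R_sample = 0.0112449

0.0112449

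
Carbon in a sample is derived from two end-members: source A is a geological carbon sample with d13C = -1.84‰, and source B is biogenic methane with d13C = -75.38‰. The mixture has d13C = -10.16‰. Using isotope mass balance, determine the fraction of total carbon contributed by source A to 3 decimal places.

0.887

δ_mix = f_A·δ_A + (1 − f_A)·δ_B  ⇒  f_A = (δ_mix − δ_B)/(δ_A − δ_B)
f_A = (-10.16 − (-75.38)) / (-1.84 − (-75.38))
f_A = 65.22 / 73.54 = 0.8869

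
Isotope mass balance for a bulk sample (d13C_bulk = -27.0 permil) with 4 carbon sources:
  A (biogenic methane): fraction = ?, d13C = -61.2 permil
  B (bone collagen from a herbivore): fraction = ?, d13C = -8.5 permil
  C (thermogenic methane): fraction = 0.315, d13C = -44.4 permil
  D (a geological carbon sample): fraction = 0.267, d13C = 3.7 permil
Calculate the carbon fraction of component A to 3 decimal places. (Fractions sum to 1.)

0.198

Let f_A and f_B be the unknown fractions; fractions sum to 1 so f_A + f_B = 0.418.
Mass balance: Σ fᵢ·δᵢ = δ_bulk ⇒ f_A·(-61.2) + f_B·(-8.5) = -27.0 − (-12.998) = -14.002
Substitute f_B = 0.418 − f_A:
f_A·(-61.2 − -8.5) = -14.002 − 0.418×(-8.5) = -10.449
f_A = -10.449 / -52.7 = 0.1983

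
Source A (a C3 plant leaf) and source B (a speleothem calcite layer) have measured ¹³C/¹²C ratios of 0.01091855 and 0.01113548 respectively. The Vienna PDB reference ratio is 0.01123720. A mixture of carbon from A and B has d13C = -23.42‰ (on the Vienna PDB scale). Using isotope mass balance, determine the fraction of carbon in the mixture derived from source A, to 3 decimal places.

δ_A = (0.01091855/0.01123720 − 1)×1000 = (0.971643 − 1)×1000 = -28.357‰
δ_B = (0.01113548/0.01123720 − 1)×1000 = (0.990948 − 1)×1000 = -9.052‰
f_A = (δ_mix − δ_B)/(δ_A − δ_B) = (-23.42 − (-9.052))/(-28.357 − (-9.052))
f_A = -14.368 / -19.305 = 0.7443

0.744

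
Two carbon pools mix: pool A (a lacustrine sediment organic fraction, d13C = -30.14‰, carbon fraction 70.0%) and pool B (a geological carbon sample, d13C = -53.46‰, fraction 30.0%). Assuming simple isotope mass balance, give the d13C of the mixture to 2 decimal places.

-37.14‰

δ_mix = f_A·δ_A + f_B·δ_B
δ_mix = 0.700 × (-30.14) + 0.300 × (-53.46)
δ_mix = -21.098 + -16.038 = -37.136‰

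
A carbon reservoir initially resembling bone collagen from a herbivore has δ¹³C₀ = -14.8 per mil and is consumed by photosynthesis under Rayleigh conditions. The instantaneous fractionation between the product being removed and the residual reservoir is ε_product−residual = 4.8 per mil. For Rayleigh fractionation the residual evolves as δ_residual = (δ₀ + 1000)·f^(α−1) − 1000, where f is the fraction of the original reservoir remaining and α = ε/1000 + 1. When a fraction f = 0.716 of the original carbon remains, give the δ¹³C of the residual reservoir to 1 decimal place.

Rayleigh residual: δ_res = (δ₀ + 1000)·f^(α−1) − 1000
α = ε/1000 + 1 = 1.00480, so α − 1 = 0.00480
f^(α−1) = 0.716^(0.00480) = 0.998398
δ_res = (-14.8 + 1000) × 0.998398 − 1000 = 983.621 − 1000 = -16.38 per mil

-16.4 per mil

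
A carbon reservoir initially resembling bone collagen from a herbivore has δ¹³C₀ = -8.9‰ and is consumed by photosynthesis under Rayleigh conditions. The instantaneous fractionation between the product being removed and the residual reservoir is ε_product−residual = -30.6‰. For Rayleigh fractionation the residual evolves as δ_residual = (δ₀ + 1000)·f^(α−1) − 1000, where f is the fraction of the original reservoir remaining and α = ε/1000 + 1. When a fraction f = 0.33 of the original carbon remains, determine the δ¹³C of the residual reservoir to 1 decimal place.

25.3‰

Rayleigh residual: δ_res = (δ₀ + 1000)·f^(α−1) − 1000
α = ε/1000 + 1 = 0.96940, so α − 1 = -0.03060
f^(α−1) = 0.33^(-0.03060) = 1.034507
δ_res = (-8.9 + 1000) × 1.034507 − 1000 = 1025.300 − 1000 = 25.30‰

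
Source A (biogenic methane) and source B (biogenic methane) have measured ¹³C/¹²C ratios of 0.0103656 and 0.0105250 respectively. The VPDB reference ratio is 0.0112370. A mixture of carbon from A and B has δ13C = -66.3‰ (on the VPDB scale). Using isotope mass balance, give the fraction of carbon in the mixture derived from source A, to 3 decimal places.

δ_A = (0.0103656/0.0112370 − 1)×1000 = (0.922453 − 1)×1000 = -77.547‰
δ_B = (0.0105250/0.0112370 − 1)×1000 = (0.936638 − 1)×1000 = -63.362‰
f_A = (δ_mix − δ_B)/(δ_A − δ_B) = (-66.3 − (-63.362))/(-77.547 − (-63.362))
f_A = -2.938 / -14.185 = 0.2071

0.207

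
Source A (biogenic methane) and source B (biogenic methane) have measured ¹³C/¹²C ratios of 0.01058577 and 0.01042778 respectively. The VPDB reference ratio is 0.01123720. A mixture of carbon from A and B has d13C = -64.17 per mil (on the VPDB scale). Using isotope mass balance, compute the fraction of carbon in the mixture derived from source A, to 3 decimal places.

0.559

δ_A = (0.01058577/0.01123720 − 1)×1000 = (0.942029 − 1)×1000 = -57.971 per mil
δ_B = (0.01042778/0.01123720 − 1)×1000 = (0.927970 − 1)×1000 = -72.030 per mil
f_A = (δ_mix − δ_B)/(δ_A − δ_B) = (-64.17 − (-72.030))/(-57.971 − (-72.030))
f_A = 7.860 / 14.060 = 0.5591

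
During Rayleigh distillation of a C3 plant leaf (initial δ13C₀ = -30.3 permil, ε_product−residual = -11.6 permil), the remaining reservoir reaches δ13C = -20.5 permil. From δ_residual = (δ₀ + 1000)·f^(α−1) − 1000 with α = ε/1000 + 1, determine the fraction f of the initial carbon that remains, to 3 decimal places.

α − 1 = ε/1000 = -0.0116
(δ_res + 1000)/(δ₀ + 1000) = (-20.5 + 1000)/(-30.3 + 1000) = 979.5/969.7 = 1.010106
f = 1.010106^(1/-0.0116) = exp(ln(1.010106)/-0.0116) = exp(0.01006/-0.0116)
f = exp(-0.8669) = 0.4203

0.420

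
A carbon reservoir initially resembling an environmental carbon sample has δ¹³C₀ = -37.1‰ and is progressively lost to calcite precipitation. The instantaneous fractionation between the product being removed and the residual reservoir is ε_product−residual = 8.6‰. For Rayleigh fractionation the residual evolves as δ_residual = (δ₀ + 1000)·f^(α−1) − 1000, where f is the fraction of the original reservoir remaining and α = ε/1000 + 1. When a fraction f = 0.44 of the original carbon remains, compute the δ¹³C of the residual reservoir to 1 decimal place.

Rayleigh residual: δ_res = (δ₀ + 1000)·f^(α−1) − 1000
α = ε/1000 + 1 = 1.00860, so α − 1 = 0.00860
f^(α−1) = 0.44^(0.00860) = 0.992964
δ_res = (-37.1 + 1000) × 0.992964 − 1000 = 956.125 − 1000 = -43.87‰

-43.9‰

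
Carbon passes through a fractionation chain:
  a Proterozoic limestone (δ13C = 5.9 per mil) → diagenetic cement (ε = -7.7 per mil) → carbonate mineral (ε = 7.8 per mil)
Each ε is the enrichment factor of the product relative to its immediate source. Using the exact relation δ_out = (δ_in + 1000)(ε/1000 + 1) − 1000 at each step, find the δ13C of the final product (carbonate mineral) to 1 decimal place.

step 1: δ = (5.90 + 1000)·(-7.7/1000 + 1) − 1000 = -1.85 per mil
step 2: δ = (-1.85 + 1000)·(7.8/1000 + 1) − 1000 = 5.94 per mil

5.9 per mil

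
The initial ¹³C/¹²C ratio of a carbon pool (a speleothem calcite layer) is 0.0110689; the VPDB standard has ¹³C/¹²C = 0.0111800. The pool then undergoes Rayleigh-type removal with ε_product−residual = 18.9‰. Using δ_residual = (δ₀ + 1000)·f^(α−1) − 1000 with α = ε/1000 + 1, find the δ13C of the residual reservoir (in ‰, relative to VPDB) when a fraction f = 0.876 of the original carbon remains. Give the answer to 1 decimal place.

δ₀ = (0.0110689/0.0111800 − 1)×1000 = (0.990063 − 1)×1000 = -9.937‰
α − 1 = ε/1000 = 0.0189
f^(α−1) = 0.876^(0.0189) = 0.997501
δ_res = (-9.937 + 1000) × 0.997501 − 1000 = 987.588 − 1000 = -12.41‰

-12.4‰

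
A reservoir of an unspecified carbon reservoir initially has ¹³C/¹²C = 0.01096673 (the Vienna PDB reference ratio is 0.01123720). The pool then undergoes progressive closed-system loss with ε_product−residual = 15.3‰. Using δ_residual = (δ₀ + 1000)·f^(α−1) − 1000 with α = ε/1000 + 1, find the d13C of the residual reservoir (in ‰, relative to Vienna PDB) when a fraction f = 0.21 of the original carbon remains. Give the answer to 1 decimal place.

-47.1‰

δ₀ = (0.01096673/0.01123720 − 1)×1000 = (0.975931 − 1)×1000 = -24.069‰
α − 1 = ε/1000 = 0.0153
f^(α−1) = 0.21^(0.0153) = 0.976405
δ_res = (-24.069 + 1000) × 0.976405 − 1000 = 952.904 − 1000 = -47.10‰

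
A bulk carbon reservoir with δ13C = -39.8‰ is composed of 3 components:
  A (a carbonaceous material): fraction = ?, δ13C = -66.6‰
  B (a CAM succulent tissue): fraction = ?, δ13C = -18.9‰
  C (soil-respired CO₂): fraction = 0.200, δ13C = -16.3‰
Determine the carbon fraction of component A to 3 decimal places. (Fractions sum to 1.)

Let f_A and f_B be the unknown fractions; fractions sum to 1 so f_A + f_B = 0.800.
Mass balance: Σ fᵢ·δᵢ = δ_bulk ⇒ f_A·(-66.6) + f_B·(-18.9) = -39.8 − (-3.260) = -36.540
Substitute f_B = 0.800 − f_A:
f_A·(-66.6 − -18.9) = -36.540 − 0.800×(-18.9) = -21.420
f_A = -21.420 / -47.7 = 0.4491

0.449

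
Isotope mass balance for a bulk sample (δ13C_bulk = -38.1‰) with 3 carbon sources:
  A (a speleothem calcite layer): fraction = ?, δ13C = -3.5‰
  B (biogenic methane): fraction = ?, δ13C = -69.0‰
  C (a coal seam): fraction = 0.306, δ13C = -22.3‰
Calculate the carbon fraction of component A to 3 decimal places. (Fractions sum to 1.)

0.254

Let f_A and f_B be the unknown fractions; fractions sum to 1 so f_A + f_B = 0.694.
Mass balance: Σ fᵢ·δᵢ = δ_bulk ⇒ f_A·(-3.5) + f_B·(-69.0) = -38.1 − (-6.824) = -31.276
Substitute f_B = 0.694 − f_A:
f_A·(-3.5 − -69.0) = -31.276 − 0.694×(-69.0) = 16.610
f_A = 16.610 / 65.5 = 0.2536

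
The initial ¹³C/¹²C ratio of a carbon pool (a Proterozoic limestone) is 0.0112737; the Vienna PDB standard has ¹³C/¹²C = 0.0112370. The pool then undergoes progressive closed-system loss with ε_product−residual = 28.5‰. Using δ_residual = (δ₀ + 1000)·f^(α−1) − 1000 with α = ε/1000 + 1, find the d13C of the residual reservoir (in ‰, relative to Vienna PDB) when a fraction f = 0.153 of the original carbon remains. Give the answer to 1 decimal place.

δ₀ = (0.0112737/0.0112370 − 1)×1000 = (1.003266 − 1)×1000 = 3.266‰
α − 1 = ε/1000 = 0.0285
f^(α−1) = 0.153^(0.0285) = 0.947903
δ_res = (3.266 + 1000) × 0.947903 − 1000 = 950.998 − 1000 = -49.00‰

-49.0‰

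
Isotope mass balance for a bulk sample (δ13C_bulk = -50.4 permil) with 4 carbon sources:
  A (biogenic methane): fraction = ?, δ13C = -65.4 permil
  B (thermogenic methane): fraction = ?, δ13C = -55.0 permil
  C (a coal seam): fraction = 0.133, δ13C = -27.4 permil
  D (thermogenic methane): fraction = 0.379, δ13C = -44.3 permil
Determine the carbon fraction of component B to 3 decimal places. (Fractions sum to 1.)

Let f_B and f_A be the unknown fractions; fractions sum to 1 so f_B + f_A = 0.488.
Mass balance: Σ fᵢ·δᵢ = δ_bulk ⇒ f_B·(-55.0) + f_A·(-65.4) = -50.4 − (-20.434) = -29.966
Substitute f_A = 0.488 − f_B:
f_B·(-55.0 − -65.4) = -29.966 − 0.488×(-65.4) = 1.949
f_B = 1.949 / 10.4 = 0.1874

0.187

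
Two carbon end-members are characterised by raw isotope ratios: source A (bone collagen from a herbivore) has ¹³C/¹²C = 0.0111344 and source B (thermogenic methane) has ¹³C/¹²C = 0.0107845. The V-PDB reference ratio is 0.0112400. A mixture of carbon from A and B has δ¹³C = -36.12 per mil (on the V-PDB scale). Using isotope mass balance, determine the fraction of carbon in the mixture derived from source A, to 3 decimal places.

δ_A = (0.0111344/0.0112400 − 1)×1000 = (0.990605 − 1)×1000 = -9.395 per mil
δ_B = (0.0107845/0.0112400 − 1)×1000 = (0.959475 − 1)×1000 = -40.525 per mil
f_A = (δ_mix − δ_B)/(δ_A − δ_B) = (-36.12 − (-40.525))/(-9.395 − (-40.525))
f_A = 4.405 / 31.130 = 0.1415

0.142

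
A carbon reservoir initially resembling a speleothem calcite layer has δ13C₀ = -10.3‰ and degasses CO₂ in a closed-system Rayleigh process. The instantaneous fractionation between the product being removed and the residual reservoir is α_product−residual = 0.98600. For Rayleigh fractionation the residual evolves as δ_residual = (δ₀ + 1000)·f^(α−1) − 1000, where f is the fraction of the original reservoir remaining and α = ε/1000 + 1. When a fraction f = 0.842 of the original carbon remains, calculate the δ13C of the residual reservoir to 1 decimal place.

-7.9‰

Rayleigh residual: δ_res = (δ₀ + 1000)·f^(α−1) − 1000
α − 1 = -0.01400
f^(α−1) = 0.842^(-0.01400) = 1.002411
δ_res = (-10.3 + 1000) × 1.002411 − 1000 = 992.086 − 1000 = -7.91‰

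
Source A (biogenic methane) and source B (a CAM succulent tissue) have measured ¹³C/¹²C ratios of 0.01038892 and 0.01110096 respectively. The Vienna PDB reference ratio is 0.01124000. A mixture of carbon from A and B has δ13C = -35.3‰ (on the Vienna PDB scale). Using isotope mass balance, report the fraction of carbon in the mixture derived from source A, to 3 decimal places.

0.362

δ_A = (0.01038892/0.01124000 − 1)×1000 = (0.924281 − 1)×1000 = -75.719‰
δ_B = (0.01110096/0.01124000 − 1)×1000 = (0.987630 − 1)×1000 = -12.370‰
f_A = (δ_mix − δ_B)/(δ_A − δ_B) = (-35.3 − (-12.370))/(-75.719 − (-12.370))
f_A = -22.930 / -63.349 = 0.3620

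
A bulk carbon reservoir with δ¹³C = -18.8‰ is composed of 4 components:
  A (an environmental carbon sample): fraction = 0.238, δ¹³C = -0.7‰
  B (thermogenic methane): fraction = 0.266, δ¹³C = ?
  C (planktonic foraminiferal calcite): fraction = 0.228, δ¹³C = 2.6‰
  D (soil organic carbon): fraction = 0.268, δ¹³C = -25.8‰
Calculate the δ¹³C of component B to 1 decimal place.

Isotope mass balance: δ_bulk = Σ fᵢ·δᵢ.
-18.8 = 0.238×(-0.7) + 0.266×δ_B + 0.228×(2.6) + 0.268×(-25.8)
0.266·δ_B = -18.8 − (-6.488) = -12.312
δ_B = -12.312 / 0.266 = -46.28‰

-46.3‰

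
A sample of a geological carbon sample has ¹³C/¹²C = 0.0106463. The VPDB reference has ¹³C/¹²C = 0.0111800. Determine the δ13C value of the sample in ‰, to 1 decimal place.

δ13C = (R_sample / R_standard − 1) × 1000
R_sample / R_standard = 0.0106463 / 0.0111800 = 0.952263
δ13C = (0.952263 − 1) × 1000 = -47.74‰

-47.7‰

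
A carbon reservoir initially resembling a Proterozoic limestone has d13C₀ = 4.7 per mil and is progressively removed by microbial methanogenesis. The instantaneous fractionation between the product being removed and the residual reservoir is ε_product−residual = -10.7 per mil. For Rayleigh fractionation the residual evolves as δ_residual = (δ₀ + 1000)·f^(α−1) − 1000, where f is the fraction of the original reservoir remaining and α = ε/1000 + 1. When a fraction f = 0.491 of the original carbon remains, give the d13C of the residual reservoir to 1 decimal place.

Rayleigh residual: δ_res = (δ₀ + 1000)·f^(α−1) − 1000
α = ε/1000 + 1 = 0.98930, so α − 1 = -0.01070
f^(α−1) = 0.491^(-0.01070) = 1.007640
δ_res = (4.7 + 1000) × 1.007640 − 1000 = 1012.376 − 1000 = 12.38 per mil

12.4 per mil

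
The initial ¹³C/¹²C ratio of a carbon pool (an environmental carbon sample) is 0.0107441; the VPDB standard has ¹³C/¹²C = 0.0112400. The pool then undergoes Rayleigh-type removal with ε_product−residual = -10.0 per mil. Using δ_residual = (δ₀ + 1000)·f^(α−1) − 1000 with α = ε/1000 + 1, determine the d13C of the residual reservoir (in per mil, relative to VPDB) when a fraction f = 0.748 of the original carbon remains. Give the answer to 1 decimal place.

-41.3 per mil

δ₀ = (0.0107441/0.0112400 − 1)×1000 = (0.955881 − 1)×1000 = -44.119 per mil
α − 1 = ε/1000 = -0.0100
f^(α−1) = 0.748^(-0.0100) = 1.002908
δ_res = (-44.119 + 1000) × 1.002908 − 1000 = 958.660 − 1000 = -41.34 per mil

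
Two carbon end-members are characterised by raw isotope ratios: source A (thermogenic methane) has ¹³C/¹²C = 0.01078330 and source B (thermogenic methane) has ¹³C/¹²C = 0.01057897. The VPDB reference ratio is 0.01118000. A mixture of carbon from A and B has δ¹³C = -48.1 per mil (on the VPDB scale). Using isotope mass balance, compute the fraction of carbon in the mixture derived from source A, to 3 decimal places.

0.310

δ_A = (0.01078330/0.01118000 − 1)×1000 = (0.964517 − 1)×1000 = -35.483 per mil
δ_B = (0.01057897/0.01118000 − 1)×1000 = (0.946241 − 1)×1000 = -53.759 per mil
f_A = (δ_mix − δ_B)/(δ_A − δ_B) = (-48.1 − (-53.759))/(-35.483 − (-53.759))
f_A = 5.659 / 18.276 = 0.3097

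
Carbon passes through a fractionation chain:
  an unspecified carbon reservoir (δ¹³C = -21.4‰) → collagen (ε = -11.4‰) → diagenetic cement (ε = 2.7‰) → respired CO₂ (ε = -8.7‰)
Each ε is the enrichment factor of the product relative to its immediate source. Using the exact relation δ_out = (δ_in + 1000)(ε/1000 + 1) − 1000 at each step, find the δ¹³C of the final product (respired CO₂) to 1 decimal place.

step 1: δ = (-21.40 + 1000)·(-11.4/1000 + 1) − 1000 = -32.56‰
step 2: δ = (-32.56 + 1000)·(2.7/1000 + 1) − 1000 = -29.94‰
step 3: δ = (-29.94 + 1000)·(-8.7/1000 + 1) − 1000 = -38.38‰

-38.4‰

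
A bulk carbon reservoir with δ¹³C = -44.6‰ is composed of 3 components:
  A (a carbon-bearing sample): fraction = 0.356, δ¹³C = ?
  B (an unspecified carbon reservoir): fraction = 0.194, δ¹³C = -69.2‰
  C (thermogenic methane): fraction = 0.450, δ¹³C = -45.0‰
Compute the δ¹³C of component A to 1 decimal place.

-30.7‰

Isotope mass balance: δ_bulk = Σ fᵢ·δᵢ.
-44.6 = 0.356×δ_A + 0.194×(-69.2) + 0.450×(-45.0)
0.356·δ_A = -44.6 − (-33.675) = -10.925
δ_A = -10.925 / 0.356 = -30.69‰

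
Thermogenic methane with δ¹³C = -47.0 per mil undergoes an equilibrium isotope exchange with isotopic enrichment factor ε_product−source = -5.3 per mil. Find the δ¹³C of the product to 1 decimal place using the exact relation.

-52.1 per mil

To first order, δ_product ≈ δ_source + ε = -52.3 per mil.
Exactly, δ_product = (δ_source + 1000)·(ε/1000 + 1) − 1000.
δ_product = (-47.0 + 1000) × (-5.3/1000 + 1) − 1000
δ_product = -52.05 per mil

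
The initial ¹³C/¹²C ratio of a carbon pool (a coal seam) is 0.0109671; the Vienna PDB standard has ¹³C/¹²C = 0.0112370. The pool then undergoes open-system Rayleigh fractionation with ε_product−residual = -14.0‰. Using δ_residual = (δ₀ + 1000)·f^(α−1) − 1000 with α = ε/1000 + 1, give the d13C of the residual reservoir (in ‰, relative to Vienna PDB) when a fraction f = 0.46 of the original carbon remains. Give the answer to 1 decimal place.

δ₀ = (0.0109671/0.0112370 − 1)×1000 = (0.975981 − 1)×1000 = -24.019‰
α − 1 = ε/1000 = -0.0140
f^(α−1) = 0.46^(-0.0140) = 1.010931
δ_res = (-24.019 + 1000) × 1.010931 − 1000 = 986.649 − 1000 = -13.35‰

-13.4‰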